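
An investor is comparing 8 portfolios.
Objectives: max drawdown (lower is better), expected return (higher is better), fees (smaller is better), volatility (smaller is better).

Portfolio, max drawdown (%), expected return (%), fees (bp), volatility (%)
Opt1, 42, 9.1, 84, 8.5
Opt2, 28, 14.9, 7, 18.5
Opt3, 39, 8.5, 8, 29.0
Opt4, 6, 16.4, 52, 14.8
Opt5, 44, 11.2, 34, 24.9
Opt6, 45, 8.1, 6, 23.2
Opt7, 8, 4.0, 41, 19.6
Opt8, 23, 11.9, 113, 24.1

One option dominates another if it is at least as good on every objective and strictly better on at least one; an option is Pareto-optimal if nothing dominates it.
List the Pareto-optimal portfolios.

Opt1: not dominated (best volatility).
Opt2: not dominated.
Opt3: dominated by Opt2 (max drawdown 28≤39, expected return 14.9≥8.5, fees 7≤8, volatility 18.5≤29.0).
Opt4: not dominated (best max drawdown).
Opt5: dominated by Opt2 (max drawdown 28≤44, expected return 14.9≥11.2, fees 7≤34, volatility 18.5≤24.9).
Opt6: not dominated (best fees).
Opt7: not dominated.
Opt8: dominated by Opt4 (max drawdown 6≤23, expected return 16.4≥11.9, fees 52≤113, volatility 14.8≤24.1).

Opt1, Opt2, Opt4, Opt6, Opt7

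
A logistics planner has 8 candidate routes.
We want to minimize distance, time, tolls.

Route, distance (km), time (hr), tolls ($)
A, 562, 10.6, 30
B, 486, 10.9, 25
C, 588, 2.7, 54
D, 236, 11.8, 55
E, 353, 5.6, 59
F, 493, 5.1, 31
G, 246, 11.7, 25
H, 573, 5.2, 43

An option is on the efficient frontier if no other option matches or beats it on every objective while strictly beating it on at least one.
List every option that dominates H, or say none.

F: distance 493≤573, time 5.1≤5.2, tolls 31≤43 — dominates H.
Others (A, B, C, D, E, G) are each worse than H on at least one objective.

F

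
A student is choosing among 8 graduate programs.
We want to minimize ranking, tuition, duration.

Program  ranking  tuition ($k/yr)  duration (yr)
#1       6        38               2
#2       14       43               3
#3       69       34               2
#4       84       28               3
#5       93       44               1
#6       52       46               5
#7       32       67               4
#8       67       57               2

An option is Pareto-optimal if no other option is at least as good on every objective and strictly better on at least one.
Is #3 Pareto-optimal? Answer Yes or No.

Yes

#1: worse on tuition (38 vs 34).
#2: worse on tuition (43 vs 34).
#4: worse on ranking (84 vs 69).
#5: worse on ranking (93 vs 69).
#6: worse on tuition (46 vs 34).
#7: worse on tuition (67 vs 34).
#8: worse on tuition (57 vs 34).
No option is at least as good as #3 on every objective and strictly better on one.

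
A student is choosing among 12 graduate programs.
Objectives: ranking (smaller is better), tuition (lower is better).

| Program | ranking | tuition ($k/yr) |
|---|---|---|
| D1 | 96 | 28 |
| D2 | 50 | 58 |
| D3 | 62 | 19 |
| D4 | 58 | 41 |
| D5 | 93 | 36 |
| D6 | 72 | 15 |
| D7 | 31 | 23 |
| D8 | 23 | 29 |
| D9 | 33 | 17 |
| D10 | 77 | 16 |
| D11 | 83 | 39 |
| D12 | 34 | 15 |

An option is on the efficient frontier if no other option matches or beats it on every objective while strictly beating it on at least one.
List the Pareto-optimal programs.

D1: dominated by D3 (ranking 62≤96, tuition 19≤28).
D2: dominated by D7 (ranking 31≤50, tuition 23≤58).
D3: dominated by D9 (ranking 33≤62, tuition 17≤19).
D4: dominated by D7 (ranking 31≤58, tuition 23≤41).
D5: dominated by D3 (ranking 62≤93, tuition 19≤36).
D6: dominated by D12 (ranking 34≤72, tuition 15≤15).
D7: not dominated.
D8: not dominated (best ranking).
D9: not dominated.
D10: dominated by D6 (ranking 72≤77, tuition 15≤16).
D11: dominated by D3 (ranking 62≤83, tuition 19≤39).
D12: not dominated.

D7, D8, D9, D12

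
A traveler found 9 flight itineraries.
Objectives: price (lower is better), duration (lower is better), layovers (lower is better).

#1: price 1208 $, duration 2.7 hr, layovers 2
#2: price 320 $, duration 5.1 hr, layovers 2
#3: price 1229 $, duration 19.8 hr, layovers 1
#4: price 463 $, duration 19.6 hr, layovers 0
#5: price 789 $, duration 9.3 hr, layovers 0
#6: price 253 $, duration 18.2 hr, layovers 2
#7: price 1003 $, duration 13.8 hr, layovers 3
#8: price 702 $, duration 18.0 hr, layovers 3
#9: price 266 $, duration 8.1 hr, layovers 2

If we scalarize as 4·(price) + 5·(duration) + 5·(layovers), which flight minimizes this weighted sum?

#1: 4·1208 + 5·2.7 + 5·2 = 4855.5
#2: 4·320 + 5·5.1 + 5·2 = 1315.5
#3: 4·1229 + 5·19.8 + 5·1 = 5020.0
#4: 4·463 + 5·19.6 + 5·0 = 1950.0
#5: 4·789 + 5·9.3 + 5·0 = 3202.5
#6: 4·253 + 5·18.2 + 5·2 = 1113.0
#7: 4·1003 + 5·13.8 + 5·3 = 4096.0
#8: 4·702 + 5·18.0 + 5·3 = 2913.0
#9: 4·266 + 5·8.1 + 5·2 = 1114.5
Lowest: #6 at 1113.0.

#6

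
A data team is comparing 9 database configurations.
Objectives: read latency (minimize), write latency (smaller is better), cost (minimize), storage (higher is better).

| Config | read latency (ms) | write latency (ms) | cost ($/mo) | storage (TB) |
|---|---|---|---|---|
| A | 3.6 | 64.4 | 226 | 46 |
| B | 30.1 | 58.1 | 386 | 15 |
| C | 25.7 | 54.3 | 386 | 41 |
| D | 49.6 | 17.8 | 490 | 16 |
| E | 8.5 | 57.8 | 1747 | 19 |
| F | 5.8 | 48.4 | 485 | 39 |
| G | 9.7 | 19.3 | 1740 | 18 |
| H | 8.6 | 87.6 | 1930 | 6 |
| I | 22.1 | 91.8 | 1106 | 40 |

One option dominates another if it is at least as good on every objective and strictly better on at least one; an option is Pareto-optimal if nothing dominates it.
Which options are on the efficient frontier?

A, C, D, F, G

A: not dominated (best read latency).
B: dominated by C (read latency 25.7≤30.1, write latency 54.3≤58.1, cost 386≤386, storage 41≥15).
C: not dominated.
D: not dominated (best write latency).
E: dominated by F (read latency 5.8≤8.5, write latency 48.4≤57.8, cost 485≤1747, storage 39≥19).
F: not dominated.
G: not dominated.
H: dominated by A (read latency 3.6≤8.6, write latency 64.4≤87.6, cost 226≤1930, storage 46≥6).
I: dominated by A (read latency 3.6≤22.1, write latency 64.4≤91.8, cost 226≤1106, storage 46≥40).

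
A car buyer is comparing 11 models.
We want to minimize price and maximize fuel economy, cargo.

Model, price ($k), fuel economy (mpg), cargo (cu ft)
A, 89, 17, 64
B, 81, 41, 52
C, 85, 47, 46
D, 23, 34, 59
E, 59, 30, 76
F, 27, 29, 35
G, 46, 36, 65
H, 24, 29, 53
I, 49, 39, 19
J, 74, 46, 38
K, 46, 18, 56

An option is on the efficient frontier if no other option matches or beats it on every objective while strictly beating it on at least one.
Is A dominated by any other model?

Yes

E vs A: price 59≤89, fuel economy 30≥17, cargo 76≥64 — E is at least as good on every objective and strictly better on at least one, so E dominates A.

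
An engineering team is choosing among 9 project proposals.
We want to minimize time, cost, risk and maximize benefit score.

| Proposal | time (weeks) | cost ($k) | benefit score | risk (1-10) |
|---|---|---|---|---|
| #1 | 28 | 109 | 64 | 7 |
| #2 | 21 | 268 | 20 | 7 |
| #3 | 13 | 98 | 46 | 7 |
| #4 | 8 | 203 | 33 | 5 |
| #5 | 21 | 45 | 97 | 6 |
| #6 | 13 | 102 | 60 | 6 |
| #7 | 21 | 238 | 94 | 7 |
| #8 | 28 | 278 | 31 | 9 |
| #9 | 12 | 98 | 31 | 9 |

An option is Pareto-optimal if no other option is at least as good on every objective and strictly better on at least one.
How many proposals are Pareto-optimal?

#1: dominated by #5 (time 21≤28, cost 45≤109, benefit score 97≥64, risk 6≤7).
#2: dominated by #3 (time 13≤21, cost 98≤268, benefit score 46≥20, risk 7≤7).
#3: not dominated.
#4: not dominated (best time).
#5: not dominated (best cost).
#6: not dominated.
#7: dominated by #5 (time 21≤21, cost 45≤238, benefit score 97≥94, risk 6≤7).
#8: dominated by #1 (time 28≤28, cost 109≤278, benefit score 64≥31, risk 7≤9).
#9: not dominated.
Pareto-optimal: #3, #4, #5, #6, #9 → 5.

5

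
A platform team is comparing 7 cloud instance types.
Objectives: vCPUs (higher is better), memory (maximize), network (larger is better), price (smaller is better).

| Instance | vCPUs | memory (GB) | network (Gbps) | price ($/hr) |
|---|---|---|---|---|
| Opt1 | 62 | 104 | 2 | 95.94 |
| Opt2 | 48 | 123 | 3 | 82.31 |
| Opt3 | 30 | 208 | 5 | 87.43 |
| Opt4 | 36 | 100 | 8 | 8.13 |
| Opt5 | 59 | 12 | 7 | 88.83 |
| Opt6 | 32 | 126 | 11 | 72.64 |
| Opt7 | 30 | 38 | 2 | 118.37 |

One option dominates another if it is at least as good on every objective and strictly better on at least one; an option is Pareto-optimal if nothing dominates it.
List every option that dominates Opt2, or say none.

none

Opt1: worse on memory (104 vs 123).
Opt3: worse on vCPUs (30 vs 48).
Opt4: worse on vCPUs (36 vs 48).
Opt5: worse on memory (12 vs 123).
Opt6: worse on vCPUs (32 vs 48).
Opt7: worse on vCPUs (30 vs 48).
No option dominates Opt2.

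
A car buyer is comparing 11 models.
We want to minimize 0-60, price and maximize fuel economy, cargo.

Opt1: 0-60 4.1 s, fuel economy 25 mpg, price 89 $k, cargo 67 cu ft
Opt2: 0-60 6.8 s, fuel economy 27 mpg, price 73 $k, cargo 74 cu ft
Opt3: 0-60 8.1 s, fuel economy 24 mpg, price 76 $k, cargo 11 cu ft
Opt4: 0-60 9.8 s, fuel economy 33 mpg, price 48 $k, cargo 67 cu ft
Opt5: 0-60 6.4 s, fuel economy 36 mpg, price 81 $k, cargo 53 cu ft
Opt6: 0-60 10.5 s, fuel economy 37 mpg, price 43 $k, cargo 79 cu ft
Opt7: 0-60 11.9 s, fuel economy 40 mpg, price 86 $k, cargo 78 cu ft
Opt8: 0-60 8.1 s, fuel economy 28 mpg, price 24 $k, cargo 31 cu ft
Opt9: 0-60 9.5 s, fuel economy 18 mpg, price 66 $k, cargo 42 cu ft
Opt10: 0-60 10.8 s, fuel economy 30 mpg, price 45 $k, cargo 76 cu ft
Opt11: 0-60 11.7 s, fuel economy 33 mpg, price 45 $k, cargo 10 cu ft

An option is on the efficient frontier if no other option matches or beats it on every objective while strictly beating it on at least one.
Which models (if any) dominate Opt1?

Opt2: worse on 0-60 (6.8 vs 4.1).
Opt3: worse on 0-60 (8.1 vs 4.1).
Opt4: worse on 0-60 (9.8 vs 4.1).
Opt5: worse on 0-60 (6.4 vs 4.1).
Opt6: worse on 0-60 (10.5 vs 4.1).
Opt7: worse on 0-60 (11.9 vs 4.1).
Opt8: worse on 0-60 (8.1 vs 4.1).
Opt9: worse on 0-60 (9.5 vs 4.1).
Opt10: worse on 0-60 (10.8 vs 4.1).
Opt11: worse on 0-60 (11.7 vs 4.1).
No option dominates Opt1.

none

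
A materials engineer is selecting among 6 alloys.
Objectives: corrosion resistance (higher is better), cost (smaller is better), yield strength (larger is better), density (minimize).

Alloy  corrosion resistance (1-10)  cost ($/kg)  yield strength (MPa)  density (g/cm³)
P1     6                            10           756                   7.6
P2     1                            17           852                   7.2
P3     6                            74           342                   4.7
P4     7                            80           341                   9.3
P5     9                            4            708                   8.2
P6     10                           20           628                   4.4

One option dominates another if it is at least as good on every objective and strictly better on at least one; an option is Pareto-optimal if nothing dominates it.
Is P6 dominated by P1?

No

P1 vs P6: P1 is worse on corrosion resistance (6 vs 10), so it does not dominate P6.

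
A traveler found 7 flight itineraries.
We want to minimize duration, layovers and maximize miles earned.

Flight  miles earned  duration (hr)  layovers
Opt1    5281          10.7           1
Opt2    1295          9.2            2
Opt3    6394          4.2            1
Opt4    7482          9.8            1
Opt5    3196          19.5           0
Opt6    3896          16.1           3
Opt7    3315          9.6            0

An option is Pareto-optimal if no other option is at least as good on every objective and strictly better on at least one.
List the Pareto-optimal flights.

Opt3, Opt4, Opt7

Opt1: dominated by Opt3 (miles earned 6394≥5281, duration 4.2≤10.7, layovers 1≤1).
Opt2: dominated by Opt3 (miles earned 6394≥1295, duration 4.2≤9.2, layovers 1≤2).
Opt3: not dominated (best duration).
Opt4: not dominated (best miles earned).
Opt5: dominated by Opt7 (miles earned 3315≥3196, duration 9.6≤19.5, layovers 0≤0).
Opt6: dominated by Opt1 (miles earned 5281≥3896, duration 10.7≤16.1, layovers 1≤3).
Opt7: not dominated.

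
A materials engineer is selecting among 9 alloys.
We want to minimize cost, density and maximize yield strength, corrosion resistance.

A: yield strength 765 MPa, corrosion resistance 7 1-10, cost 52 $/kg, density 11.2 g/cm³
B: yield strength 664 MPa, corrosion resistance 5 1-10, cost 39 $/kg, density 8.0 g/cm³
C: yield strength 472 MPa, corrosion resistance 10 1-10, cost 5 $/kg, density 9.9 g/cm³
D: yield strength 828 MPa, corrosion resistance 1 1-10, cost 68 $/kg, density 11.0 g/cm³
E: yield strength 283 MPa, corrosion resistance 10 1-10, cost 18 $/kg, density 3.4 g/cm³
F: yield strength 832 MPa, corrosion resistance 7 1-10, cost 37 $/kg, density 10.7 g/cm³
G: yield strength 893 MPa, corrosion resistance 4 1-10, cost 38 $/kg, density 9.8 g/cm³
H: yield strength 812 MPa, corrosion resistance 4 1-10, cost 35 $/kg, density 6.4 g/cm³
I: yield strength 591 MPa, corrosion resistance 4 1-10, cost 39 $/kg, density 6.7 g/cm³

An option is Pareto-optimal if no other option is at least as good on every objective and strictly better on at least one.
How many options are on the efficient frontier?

6

A: dominated by F (yield strength 832≥765, corrosion resistance 7≥7, cost 37≤52, density 10.7≤11.2).
B: not dominated.
C: not dominated (best cost).
D: dominated by F (yield strength 832≥828, corrosion resistance 7≥1, cost 37≤68, density 10.7≤11.0).
E: not dominated (best density).
F: not dominated.
G: not dominated (best yield strength).
H: not dominated.
I: dominated by H (yield strength 812≥591, corrosion resistance 4≥4, cost 35≤39, density 6.4≤6.7).
Pareto-optimal: B, C, E, F, G, H → 6.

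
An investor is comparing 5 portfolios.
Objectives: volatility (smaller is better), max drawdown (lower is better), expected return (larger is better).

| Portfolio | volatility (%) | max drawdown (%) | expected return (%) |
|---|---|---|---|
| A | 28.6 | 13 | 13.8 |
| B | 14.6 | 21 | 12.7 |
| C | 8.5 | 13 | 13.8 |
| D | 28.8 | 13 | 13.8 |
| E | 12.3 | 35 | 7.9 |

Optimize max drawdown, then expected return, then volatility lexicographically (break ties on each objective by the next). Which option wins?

C

First minimize max drawdown: best is 13, kept {A, C, D}.
Then maximize expected return: best is 13.8, kept {A, C, D}.
Then minimize volatility: best is 8.5, kept {C}.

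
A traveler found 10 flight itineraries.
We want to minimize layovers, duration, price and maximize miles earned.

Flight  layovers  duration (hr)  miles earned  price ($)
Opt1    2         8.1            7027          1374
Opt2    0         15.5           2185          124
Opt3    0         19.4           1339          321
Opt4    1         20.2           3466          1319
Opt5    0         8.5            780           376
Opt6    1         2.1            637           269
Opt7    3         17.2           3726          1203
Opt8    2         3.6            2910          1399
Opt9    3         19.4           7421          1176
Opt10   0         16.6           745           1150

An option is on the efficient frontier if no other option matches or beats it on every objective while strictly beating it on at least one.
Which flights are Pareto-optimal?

Opt1: not dominated.
Opt2: not dominated (best price).
Opt3: dominated by Opt2 (layovers 0≤0, duration 15.5≤19.4, miles earned 2185≥1339, price 124≤321).
Opt4: not dominated.
Opt5: not dominated.
Opt6: not dominated (best duration).
Opt7: not dominated.
Opt8: not dominated.
Opt9: not dominated (best miles earned).
Opt10: dominated by Opt2 (layovers 0≤0, duration 15.5≤16.6, miles earned 2185≥745, price 124≤1150).

Opt1, Opt2, Opt4, Opt5, Opt6, Opt7, Opt8, Opt9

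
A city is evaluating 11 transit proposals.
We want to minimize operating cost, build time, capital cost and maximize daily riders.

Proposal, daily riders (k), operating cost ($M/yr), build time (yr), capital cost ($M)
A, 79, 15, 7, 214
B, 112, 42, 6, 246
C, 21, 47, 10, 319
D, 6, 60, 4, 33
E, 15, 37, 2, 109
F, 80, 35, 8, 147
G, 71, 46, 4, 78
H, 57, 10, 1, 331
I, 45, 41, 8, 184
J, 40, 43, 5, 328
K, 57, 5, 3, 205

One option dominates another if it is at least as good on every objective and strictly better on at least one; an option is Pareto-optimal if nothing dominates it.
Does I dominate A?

No

I vs A: I is worse on daily riders (45 vs 79), so it does not dominate A.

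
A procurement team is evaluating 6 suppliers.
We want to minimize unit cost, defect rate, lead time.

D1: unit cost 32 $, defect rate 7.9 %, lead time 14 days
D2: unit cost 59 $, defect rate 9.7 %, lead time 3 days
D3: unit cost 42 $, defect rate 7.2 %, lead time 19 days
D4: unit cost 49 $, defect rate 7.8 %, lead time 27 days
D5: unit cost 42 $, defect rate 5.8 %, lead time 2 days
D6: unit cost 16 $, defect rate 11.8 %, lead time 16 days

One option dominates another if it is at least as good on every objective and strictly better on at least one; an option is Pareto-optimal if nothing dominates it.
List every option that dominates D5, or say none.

none

D1: worse on defect rate (7.9 vs 5.8).
D2: worse on unit cost (59 vs 42).
D3: worse on defect rate (7.2 vs 5.8).
D4: worse on unit cost (49 vs 42).
D6: worse on defect rate (11.8 vs 5.8).
No option dominates D5.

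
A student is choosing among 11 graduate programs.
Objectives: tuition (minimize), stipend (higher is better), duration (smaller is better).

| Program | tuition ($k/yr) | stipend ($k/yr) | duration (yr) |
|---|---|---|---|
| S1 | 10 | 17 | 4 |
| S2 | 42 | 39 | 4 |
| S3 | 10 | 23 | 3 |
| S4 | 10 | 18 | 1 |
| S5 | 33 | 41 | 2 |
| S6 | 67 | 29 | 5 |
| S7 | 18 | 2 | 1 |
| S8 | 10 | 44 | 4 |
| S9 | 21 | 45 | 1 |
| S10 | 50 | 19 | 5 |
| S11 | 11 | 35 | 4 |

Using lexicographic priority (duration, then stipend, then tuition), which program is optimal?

First minimize duration: best is 1, kept {S4, S7, S9}.
Then maximize stipend: best is 45, kept {S9}.

S9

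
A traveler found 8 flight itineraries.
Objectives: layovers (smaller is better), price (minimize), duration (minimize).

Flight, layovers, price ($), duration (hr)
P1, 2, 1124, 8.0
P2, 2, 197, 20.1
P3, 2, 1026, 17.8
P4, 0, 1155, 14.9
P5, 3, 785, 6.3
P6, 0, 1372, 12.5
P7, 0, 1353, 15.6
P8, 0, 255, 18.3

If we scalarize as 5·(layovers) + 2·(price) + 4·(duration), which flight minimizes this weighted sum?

P2

P1: 5·2 + 2·1124 + 4·8.0 = 2290.0
P2: 5·2 + 2·197 + 4·20.1 = 484.4
P3: 5·2 + 2·1026 + 4·17.8 = 2133.2
P4: 5·0 + 2·1155 + 4·14.9 = 2369.6
P5: 5·3 + 2·785 + 4·6.3 = 1610.2
P6: 5·0 + 2·1372 + 4·12.5 = 2794.0
P7: 5·0 + 2·1353 + 4·15.6 = 2768.4
P8: 5·0 + 2·255 + 4·18.3 = 583.2
Lowest: P2 at 484.4.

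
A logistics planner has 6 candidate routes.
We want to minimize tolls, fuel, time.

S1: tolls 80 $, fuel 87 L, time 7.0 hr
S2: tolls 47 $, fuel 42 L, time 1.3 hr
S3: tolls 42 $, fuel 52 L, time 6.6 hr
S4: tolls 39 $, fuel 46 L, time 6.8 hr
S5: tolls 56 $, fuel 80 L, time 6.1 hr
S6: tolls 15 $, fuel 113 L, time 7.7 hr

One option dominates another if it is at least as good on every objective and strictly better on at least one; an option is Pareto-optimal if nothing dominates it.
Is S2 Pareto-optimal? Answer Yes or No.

Yes

S1: worse on tolls (80 vs 47).
S3: worse on fuel (52 vs 42).
S4: worse on fuel (46 vs 42).
S5: worse on tolls (56 vs 47).
S6: worse on fuel (113 vs 42).
No option is at least as good as S2 on every objective and strictly better on one.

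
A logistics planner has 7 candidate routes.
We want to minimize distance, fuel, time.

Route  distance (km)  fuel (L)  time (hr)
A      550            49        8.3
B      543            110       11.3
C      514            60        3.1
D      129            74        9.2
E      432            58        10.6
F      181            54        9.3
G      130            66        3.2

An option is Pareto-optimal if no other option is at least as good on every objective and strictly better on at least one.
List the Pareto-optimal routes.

A: not dominated (best fuel).
B: dominated by C (distance 514≤543, fuel 60≤110, time 3.1≤11.3).
C: not dominated (best time).
D: not dominated (best distance).
E: dominated by F (distance 181≤432, fuel 54≤58, time 9.3≤10.6).
F: not dominated.
G: not dominated.

A, C, D, F, G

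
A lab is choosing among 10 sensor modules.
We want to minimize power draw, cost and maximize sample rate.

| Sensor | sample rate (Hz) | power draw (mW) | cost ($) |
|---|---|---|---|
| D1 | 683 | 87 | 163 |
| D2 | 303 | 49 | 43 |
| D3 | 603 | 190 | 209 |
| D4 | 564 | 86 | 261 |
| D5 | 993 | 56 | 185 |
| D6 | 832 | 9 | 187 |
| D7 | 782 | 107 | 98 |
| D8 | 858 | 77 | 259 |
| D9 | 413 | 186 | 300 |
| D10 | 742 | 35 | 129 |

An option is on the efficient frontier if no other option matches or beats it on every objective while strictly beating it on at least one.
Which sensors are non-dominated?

D1: dominated by D10 (sample rate 742≥683, power draw 35≤87, cost 129≤163).
D2: not dominated (best cost).
D3: dominated by D1 (sample rate 683≥603, power draw 87≤190, cost 163≤209).
D4: dominated by D5 (sample rate 993≥564, power draw 56≤86, cost 185≤261).
D5: not dominated (best sample rate).
D6: not dominated (best power draw).
D7: not dominated.
D8: dominated by D5 (sample rate 993≥858, power draw 56≤77, cost 185≤259).
D9: dominated by D1 (sample rate 683≥413, power draw 87≤186, cost 163≤300).
D10: not dominated.

D2, D5, D6, D7, D10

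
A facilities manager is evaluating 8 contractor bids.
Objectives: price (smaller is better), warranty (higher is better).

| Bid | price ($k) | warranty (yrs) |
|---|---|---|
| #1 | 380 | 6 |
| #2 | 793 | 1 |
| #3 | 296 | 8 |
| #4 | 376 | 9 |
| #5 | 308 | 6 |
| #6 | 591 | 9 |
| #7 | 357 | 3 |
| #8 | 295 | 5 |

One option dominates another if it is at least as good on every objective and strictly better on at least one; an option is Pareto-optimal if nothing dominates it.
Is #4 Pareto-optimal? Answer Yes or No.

#1: worse on price (380 vs 376).
#2: worse on price (793 vs 376).
#3: worse on warranty (8 vs 9).
#5: worse on warranty (6 vs 9).
#6: worse on price (591 vs 376).
#7: worse on warranty (3 vs 9).
#8: worse on warranty (5 vs 9).
No option is at least as good as #4 on every objective and strictly better on one.

Yes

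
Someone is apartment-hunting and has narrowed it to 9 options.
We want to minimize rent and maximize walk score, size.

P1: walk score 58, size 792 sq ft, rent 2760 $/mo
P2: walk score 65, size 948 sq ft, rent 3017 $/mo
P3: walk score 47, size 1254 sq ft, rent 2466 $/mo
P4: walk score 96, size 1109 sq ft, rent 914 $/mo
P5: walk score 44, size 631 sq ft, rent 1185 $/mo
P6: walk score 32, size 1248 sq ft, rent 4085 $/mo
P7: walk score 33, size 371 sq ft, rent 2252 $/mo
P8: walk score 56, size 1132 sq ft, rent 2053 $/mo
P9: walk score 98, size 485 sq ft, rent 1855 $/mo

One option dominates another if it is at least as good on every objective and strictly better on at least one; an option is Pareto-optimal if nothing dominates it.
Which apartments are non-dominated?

P3, P4, P8, P9

P1: dominated by P4 (walk score 96≥58, size 1109≥792, rent 914≤2760).
P2: dominated by P4 (walk score 96≥65, size 1109≥948, rent 914≤3017).
P3: not dominated (best size).
P4: not dominated (best rent).
P5: dominated by P4 (walk score 96≥44, size 1109≥631, rent 914≤1185).
P6: dominated by P3 (walk score 47≥32, size 1254≥1248, rent 2466≤4085).
P7: dominated by P4 (walk score 96≥33, size 1109≥371, rent 914≤2252).
P8: not dominated.
P9: not dominated (best walk score).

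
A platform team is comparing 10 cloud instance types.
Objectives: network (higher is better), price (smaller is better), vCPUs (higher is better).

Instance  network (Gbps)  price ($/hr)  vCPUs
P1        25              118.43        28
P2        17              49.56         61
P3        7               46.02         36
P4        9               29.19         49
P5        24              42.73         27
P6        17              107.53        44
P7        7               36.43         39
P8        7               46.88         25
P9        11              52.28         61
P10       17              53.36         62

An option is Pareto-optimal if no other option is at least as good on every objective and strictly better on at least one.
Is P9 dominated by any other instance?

P2 vs P9: network 17≥11, price 49.56≤52.28, vCPUs 61≥61 — P2 is at least as good on every objective and strictly better on at least one, so P2 dominates P9.

Yes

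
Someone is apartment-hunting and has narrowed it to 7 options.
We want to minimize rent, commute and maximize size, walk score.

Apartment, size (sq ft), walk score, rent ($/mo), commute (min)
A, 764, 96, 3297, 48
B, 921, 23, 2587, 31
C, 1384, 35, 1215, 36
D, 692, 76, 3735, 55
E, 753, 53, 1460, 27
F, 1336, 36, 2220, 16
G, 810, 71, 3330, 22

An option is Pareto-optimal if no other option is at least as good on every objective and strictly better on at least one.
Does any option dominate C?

A: worse on size (764 vs 1384).
B: worse on size (921 vs 1384).
D: worse on size (692 vs 1384).
E: worse on size (753 vs 1384).
F: worse on size (1336 vs 1384).
G: worse on size (810 vs 1384).
No option is at least as good as C on every objective and strictly better on one.

No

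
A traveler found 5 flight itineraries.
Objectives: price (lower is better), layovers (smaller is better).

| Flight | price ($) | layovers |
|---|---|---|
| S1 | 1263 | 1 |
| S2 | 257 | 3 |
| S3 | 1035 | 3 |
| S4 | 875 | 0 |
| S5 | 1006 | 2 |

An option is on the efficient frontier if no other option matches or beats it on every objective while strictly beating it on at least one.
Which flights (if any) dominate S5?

S4

S4: price 875≤1006, layovers 0≤2 — dominates S5.
Others (S1, S2, S3) are each worse than S5 on at least one objective.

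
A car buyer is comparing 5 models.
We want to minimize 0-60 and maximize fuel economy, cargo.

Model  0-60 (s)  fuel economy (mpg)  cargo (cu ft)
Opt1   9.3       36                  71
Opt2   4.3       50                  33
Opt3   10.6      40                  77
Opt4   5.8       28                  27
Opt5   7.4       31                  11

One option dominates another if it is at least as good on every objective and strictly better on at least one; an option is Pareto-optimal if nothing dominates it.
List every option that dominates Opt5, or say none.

Opt2: 0-60 4.3≤7.4, fuel economy 50≥31, cargo 33≥11 — dominates Opt5.
Others (Opt1, Opt3, Opt4) are each worse than Opt5 on at least one objective.

Opt2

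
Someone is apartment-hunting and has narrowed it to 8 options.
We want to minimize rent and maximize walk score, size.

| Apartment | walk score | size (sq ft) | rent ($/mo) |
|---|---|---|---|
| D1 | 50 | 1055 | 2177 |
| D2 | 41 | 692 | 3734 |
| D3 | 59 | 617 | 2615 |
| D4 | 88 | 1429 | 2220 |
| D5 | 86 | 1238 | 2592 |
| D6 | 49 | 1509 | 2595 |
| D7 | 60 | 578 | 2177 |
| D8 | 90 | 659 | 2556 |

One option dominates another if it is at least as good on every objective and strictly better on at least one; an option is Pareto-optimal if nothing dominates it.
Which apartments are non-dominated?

D1: not dominated.
D2: dominated by D1 (walk score 50≥41, size 1055≥692, rent 2177≤3734).
D3: dominated by D4 (walk score 88≥59, size 1429≥617, rent 2220≤2615).
D4: not dominated.
D5: dominated by D4 (walk score 88≥86, size 1429≥1238, rent 2220≤2592).
D6: not dominated (best size).
D7: not dominated.
D8: not dominated (best walk score).

D1, D4, D6, D7, D8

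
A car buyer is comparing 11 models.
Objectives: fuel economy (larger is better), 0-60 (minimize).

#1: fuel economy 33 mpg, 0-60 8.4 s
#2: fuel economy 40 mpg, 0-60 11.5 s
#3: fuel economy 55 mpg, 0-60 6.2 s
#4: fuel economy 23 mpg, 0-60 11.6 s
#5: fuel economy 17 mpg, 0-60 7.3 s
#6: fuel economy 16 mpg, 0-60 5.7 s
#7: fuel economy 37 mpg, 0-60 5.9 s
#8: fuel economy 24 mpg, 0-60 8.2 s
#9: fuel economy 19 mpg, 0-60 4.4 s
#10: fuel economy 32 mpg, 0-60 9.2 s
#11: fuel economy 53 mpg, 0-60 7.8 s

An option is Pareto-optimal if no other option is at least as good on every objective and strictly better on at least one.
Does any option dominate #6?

Yes

#9 vs #6: fuel economy 19≥16, 0-60 4.4≤5.7 — #9 is at least as good on every objective and strictly better on at least one, so #9 dominates #6.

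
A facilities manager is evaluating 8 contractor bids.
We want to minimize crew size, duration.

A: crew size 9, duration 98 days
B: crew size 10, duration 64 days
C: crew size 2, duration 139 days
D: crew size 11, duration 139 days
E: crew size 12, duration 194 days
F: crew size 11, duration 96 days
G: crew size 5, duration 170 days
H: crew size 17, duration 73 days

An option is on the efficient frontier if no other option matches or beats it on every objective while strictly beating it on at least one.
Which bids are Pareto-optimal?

A: not dominated.
B: not dominated (best duration).
C: not dominated (best crew size).
D: dominated by A (crew size 9≤11, duration 98≤139).
E: dominated by A (crew size 9≤12, duration 98≤194).
F: dominated by B (crew size 10≤11, duration 64≤96).
G: dominated by C (crew size 2≤5, duration 139≤170).
H: dominated by B (crew size 10≤17, duration 64≤73).

A, B, C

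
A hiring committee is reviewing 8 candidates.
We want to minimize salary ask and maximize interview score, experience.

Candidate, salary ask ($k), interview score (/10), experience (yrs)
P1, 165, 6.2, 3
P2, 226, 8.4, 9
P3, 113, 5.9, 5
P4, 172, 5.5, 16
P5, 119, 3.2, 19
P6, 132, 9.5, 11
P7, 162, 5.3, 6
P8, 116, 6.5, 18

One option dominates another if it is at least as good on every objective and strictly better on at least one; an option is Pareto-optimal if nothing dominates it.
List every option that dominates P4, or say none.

P8: salary ask 116≤172, interview score 6.5≥5.5, experience 18≥16 — dominates P4.
Others (P1, P2, P3, P5, P6, P7) are each worse than P4 on at least one objective.

P8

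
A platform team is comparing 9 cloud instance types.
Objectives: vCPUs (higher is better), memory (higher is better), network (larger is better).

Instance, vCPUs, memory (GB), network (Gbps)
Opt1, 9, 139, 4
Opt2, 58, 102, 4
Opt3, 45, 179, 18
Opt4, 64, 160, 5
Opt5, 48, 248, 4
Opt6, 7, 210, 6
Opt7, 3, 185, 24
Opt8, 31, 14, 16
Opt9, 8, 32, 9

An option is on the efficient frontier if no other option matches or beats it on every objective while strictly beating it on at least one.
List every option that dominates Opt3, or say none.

Opt1: worse on vCPUs (9 vs 45).
Opt2: worse on memory (102 vs 179).
Opt4: worse on memory (160 vs 179).
Opt5: worse on network (4 vs 18).
Opt6: worse on vCPUs (7 vs 45).
Opt7: worse on vCPUs (3 vs 45).
Opt8: worse on vCPUs (31 vs 45).
Opt9: worse on vCPUs (8 vs 45).
No option dominates Opt3.

none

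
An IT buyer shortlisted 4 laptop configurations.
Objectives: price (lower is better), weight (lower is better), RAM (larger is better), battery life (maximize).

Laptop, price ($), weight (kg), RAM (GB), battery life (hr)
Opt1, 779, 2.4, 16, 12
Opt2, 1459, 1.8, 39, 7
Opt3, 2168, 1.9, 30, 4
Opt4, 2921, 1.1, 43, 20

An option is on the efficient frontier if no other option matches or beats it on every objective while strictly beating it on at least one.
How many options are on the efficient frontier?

Opt1: not dominated (best price).
Opt2: not dominated.
Opt3: dominated by Opt2 (price 1459≤2168, weight 1.8≤1.9, RAM 39≥30, battery life 7≥4).
Opt4: not dominated (best weight).
Pareto-optimal: Opt1, Opt2, Opt4 → 3.

3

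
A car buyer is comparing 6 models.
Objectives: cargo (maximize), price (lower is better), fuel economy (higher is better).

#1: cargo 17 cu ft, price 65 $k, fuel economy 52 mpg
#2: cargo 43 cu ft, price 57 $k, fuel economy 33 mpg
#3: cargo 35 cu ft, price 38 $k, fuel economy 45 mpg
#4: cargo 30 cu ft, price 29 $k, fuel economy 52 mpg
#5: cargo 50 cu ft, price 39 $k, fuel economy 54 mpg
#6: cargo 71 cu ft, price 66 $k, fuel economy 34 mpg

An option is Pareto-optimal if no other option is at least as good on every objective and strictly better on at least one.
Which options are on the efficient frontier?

#1: dominated by #4 (cargo 30≥17, price 29≤65, fuel economy 52≥52).
#2: dominated by #5 (cargo 50≥43, price 39≤57, fuel economy 54≥33).
#3: not dominated.
#4: not dominated (best price).
#5: not dominated (best fuel economy).
#6: not dominated (best cargo).

#3, #4, #5, #6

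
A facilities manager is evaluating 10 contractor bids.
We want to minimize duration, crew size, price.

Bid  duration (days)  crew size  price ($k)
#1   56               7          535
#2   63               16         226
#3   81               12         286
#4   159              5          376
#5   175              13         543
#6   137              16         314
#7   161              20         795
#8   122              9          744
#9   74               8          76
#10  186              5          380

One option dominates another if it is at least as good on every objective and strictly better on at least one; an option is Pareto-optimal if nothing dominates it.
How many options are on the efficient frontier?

#1: not dominated (best duration).
#2: not dominated.
#3: dominated by #9 (duration 74≤81, crew size 8≤12, price 76≤286).
#4: not dominated.
#5: dominated by #1 (duration 56≤175, crew size 7≤13, price 535≤543).
#6: dominated by #2 (duration 63≤137, crew size 16≤16, price 226≤314).
#7: dominated by #1 (duration 56≤161, crew size 7≤20, price 535≤795).
#8: dominated by #1 (duration 56≤122, crew size 7≤9, price 535≤744).
#9: not dominated (best price).
#10: dominated by #4 (duration 159≤186, crew size 5≤5, price 376≤380).
Pareto-optimal: #1, #2, #4, #9 → 4.

4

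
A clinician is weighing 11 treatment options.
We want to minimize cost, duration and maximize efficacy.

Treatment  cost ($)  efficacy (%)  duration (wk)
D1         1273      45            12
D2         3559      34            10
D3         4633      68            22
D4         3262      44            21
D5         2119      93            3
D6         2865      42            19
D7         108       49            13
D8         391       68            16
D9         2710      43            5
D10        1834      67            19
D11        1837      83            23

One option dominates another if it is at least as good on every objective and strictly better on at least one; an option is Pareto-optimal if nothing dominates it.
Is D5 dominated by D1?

No

D1 vs D5: D1 is worse on efficacy (45 vs 93), so it does not dominate D5.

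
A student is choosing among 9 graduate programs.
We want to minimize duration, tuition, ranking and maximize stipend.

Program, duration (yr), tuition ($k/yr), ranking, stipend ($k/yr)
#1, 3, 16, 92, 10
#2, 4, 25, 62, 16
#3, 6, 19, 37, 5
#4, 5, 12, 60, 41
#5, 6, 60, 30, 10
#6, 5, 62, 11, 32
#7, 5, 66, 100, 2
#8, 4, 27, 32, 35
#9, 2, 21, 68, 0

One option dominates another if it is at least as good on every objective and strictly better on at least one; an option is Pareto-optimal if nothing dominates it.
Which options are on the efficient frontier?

#1, #2, #3, #4, #5, #6, #8, #9

#1: not dominated.
#2: not dominated.
#3: not dominated.
#4: not dominated (best tuition).
#5: not dominated.
#6: not dominated (best ranking).
#7: dominated by #1 (duration 3≤5, tuition 16≤66, ranking 92≤100, stipend 10≥2).
#8: not dominated.
#9: not dominated (best duration).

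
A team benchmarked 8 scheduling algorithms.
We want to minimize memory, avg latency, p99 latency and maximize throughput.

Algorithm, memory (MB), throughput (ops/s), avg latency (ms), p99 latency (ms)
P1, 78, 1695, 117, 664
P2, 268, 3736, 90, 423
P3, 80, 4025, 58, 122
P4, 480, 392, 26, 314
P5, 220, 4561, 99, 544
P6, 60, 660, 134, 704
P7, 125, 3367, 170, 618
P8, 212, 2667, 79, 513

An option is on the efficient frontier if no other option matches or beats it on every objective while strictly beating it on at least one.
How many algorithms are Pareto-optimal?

5

P1: not dominated.
P2: dominated by P3 (memory 80≤268, throughput 4025≥3736, avg latency 58≤90, p99 latency 122≤423).
P3: not dominated (best p99 latency).
P4: not dominated (best avg latency).
P5: not dominated (best throughput).
P6: not dominated (best memory).
P7: dominated by P3 (memory 80≤125, throughput 4025≥3367, avg latency 58≤170, p99 latency 122≤618).
P8: dominated by P3 (memory 80≤212, throughput 4025≥2667, avg latency 58≤79, p99 latency 122≤513).
Pareto-optimal: P1, P3, P4, P5, P6 → 5.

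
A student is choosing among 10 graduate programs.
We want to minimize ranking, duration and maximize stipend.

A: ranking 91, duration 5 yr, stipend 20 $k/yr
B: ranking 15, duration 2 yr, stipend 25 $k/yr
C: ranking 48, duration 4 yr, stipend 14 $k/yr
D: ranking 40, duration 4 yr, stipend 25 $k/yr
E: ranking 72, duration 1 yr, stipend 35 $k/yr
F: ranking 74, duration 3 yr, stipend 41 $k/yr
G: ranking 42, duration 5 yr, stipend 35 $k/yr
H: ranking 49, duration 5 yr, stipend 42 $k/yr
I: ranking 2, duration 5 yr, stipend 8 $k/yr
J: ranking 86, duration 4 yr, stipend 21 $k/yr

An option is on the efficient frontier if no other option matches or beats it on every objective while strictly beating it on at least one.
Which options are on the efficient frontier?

B, E, F, G, H, I

A: dominated by B (ranking 15≤91, duration 2≤5, stipend 25≥20).
B: not dominated.
C: dominated by B (ranking 15≤48, duration 2≤4, stipend 25≥14).
D: dominated by B (ranking 15≤40, duration 2≤4, stipend 25≥25).
E: not dominated (best duration).
F: not dominated.
G: not dominated.
H: not dominated (best stipend).
I: not dominated (best ranking).
J: dominated by B (ranking 15≤86, duration 2≤4, stipend 25≥21).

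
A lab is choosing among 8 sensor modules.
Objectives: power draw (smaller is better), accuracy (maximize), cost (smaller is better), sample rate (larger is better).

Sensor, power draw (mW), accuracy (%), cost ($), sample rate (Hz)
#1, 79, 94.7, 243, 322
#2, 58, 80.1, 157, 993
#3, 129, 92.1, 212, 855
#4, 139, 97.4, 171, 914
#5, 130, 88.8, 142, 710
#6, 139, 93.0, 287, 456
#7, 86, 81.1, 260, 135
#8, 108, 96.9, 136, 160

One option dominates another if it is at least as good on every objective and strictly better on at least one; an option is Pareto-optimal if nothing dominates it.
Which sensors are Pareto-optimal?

#1, #2, #3, #4, #5, #8

#1: not dominated.
#2: not dominated (best power draw).
#3: not dominated.
#4: not dominated (best accuracy).
#5: not dominated.
#6: dominated by #4 (power draw 139≤139, accuracy 97.4≥93.0, cost 171≤287, sample rate 914≥456).
#7: dominated by #1 (power draw 79≤86, accuracy 94.7≥81.1, cost 243≤260, sample rate 322≥135).
#8: not dominated (best cost).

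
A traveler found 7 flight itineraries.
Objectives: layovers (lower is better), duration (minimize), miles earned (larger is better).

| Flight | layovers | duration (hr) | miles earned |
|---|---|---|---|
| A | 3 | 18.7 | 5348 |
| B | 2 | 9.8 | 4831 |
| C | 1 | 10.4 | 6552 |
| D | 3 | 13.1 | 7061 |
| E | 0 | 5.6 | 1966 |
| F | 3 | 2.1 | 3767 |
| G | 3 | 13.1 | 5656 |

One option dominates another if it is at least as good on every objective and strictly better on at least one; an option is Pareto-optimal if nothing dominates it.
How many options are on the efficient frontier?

A: dominated by C (layovers 1≤3, duration 10.4≤18.7, miles earned 6552≥5348).
B: not dominated.
C: not dominated.
D: not dominated (best miles earned).
E: not dominated (best layovers).
F: not dominated (best duration).
G: dominated by C (layovers 1≤3, duration 10.4≤13.1, miles earned 6552≥5656).
Pareto-optimal: B, C, D, E, F → 5.

5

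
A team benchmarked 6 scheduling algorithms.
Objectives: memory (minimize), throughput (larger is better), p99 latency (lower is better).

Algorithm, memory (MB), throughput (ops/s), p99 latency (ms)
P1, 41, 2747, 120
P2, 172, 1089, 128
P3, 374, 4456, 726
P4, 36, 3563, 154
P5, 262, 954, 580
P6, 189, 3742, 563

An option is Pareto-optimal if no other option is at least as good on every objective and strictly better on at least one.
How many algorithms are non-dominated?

4

P1: not dominated (best p99 latency).
P2: dominated by P1 (memory 41≤172, throughput 2747≥1089, p99 latency 120≤128).
P3: not dominated (best throughput).
P4: not dominated (best memory).
P5: dominated by P1 (memory 41≤262, throughput 2747≥954, p99 latency 120≤580).
P6: not dominated.
Pareto-optimal: P1, P3, P4, P6 → 4.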